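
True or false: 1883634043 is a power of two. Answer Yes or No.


0b1110000010001011111100101111011. Multiple bits set => No

No


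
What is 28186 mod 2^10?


28186 & 1023 = 538

538


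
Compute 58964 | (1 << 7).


58964 | (1 << 7) = 58964 | 128 = 59092

59092


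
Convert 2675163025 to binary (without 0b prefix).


2675163025 = 10011111011100111011111110010001 in binary

10011111011100111011111110010001


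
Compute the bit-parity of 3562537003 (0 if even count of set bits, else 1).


0b11010100010110000000000000101011 has 11 ones => parity 1

1


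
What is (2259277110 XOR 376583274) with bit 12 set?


Step 1: 2259277110 ^ 376583274 = 2430329180
Step 2: 2430329180 | (1 << 12) = 2430329180 | 4096 = 2430333276

2430333276


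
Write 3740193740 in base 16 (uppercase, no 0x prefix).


3740193740 = DEEED3CC hex

DEEED3CC


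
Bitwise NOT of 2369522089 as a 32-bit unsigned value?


~0b10001101001111000000100110101001 = 0b1110010110000111111011001010110 = 1925445206 (32-bit unsigned)

1925445206


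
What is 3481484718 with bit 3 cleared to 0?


3481484718 & ~(1 << 3) = 3481484710

3481484710


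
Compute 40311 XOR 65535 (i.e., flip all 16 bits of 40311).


40311 ^ 65535 = 25224

25224


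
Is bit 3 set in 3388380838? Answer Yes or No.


0b11001001111101101001011010100110, bit 3 = 0. No

No


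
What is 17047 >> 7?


0b100001010010111 >> 7 = 0b10000101 = 133

133


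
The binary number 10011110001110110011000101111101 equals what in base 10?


10011110001110110011000101111101 in decimal = 2654679421

2654679421


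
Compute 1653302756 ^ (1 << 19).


1653302756 ^ (1 << 19) = 1653302756 ^ 524288 = 1652778468

1652778468


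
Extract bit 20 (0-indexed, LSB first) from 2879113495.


0b10101011100110111100100100010111, position 20 = 1

1


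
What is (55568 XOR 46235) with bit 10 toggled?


Step 1: 55568 ^ 46235 = 28043
Step 2: 28043 ^ (1 << 10) = 28043 ^ 1024 = 27019

27019


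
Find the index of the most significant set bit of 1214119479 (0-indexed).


0b1001000010111011111111000110111. Highest set bit at position 30

30


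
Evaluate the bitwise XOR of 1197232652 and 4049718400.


0b1000111010111000101001000001100 ^ 0b11110001011000011100110010000000 = 0b10110110001111011001111010001100 = 3057491596

3057491596


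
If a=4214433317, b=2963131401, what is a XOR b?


4214433317 ^ 2963131401 = 1269754412

1269754412


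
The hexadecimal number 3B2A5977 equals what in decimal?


3B2A5977 hex = 992631159 decimal

992631159


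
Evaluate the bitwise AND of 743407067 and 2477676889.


0b101100010011110111110111011011 & 0b10010011101011100101100101011001 = 0b11100101100101011001 = 940377

940377


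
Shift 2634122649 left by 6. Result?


0b10011101000000011000010110011001 << 6 = 0b10011101000000011000010110011001000000 = 168583849536

168583849536


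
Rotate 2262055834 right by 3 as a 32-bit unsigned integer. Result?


Rotate 0b10000110110101000011101110011010 right by 3 (32-bit) = 0b1010000110110101000011101110011 = 1356498803

1356498803


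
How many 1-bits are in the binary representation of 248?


0b11111000 has 5 set bits

5


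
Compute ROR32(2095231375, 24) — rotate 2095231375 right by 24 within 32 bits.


Rotate 0b1111100111000101011000110001111 right by 24 (32-bit) = 0b11100010101100011000111101111100 = 3803287420

3803287420


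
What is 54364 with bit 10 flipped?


54364 ^ (1 << 10) = 54364 ^ 1024 = 53340

53340


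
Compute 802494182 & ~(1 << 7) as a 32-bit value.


802494182 & ~(1 << 7) = 802494054

802494054


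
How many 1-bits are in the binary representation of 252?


0b11111100 has 6 set bits

6


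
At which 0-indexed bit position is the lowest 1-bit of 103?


0b1100111. Lowest set bit at position 0

0


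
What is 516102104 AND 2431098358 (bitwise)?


0b11110110000110001011111011000 & 0b10010000111001111001110111110110 = 0b10000110000110001010111010000 = 281220560

281220560


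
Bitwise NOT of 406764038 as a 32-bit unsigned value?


~0b11000001111101011101000000110 = 0b11100111110000010100010111111001 = 3888203257 (32-bit unsigned)

3888203257


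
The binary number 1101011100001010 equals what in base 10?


1101011100001010 in decimal = 55050

55050


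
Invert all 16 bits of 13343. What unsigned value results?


13343 ^ 65535 = 52192

52192


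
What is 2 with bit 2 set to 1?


2 | (1 << 2) = 2 | 4 = 6

6


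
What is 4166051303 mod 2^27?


4166051303 & 134217727 = 5301735

5301735


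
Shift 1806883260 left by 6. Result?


0b1101011101100101101100110111100 << 6 = 0b1101011101100101101100110111100000000 = 115640528640

115640528640


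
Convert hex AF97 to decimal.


AF97 hex = 44951 decimal

44951


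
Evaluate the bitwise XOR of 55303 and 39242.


0b1101100000000111 ^ 0b1001100101001010 = 0b100000101001101 = 16717

16717


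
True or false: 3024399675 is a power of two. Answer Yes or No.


0b10110100010001001010110100111011. Multiple bits set => No

No


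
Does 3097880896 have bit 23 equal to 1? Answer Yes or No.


0b10111000101001011110100101000000, bit 23 = 1. Yes

Yes


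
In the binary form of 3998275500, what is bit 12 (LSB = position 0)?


0b11101110010100001101011110101100, position 12 = 1

1


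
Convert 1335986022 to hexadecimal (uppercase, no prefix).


1335986022 = 4FA18766 hex

4FA18766


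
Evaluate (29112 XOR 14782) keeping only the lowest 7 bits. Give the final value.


Step 1: 29112 ^ 14782 = 18438
Step 2: 18438 & 127 = 6

6


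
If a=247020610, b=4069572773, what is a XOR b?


247020610 ^ 4069572773 = 4230610151

4230610151


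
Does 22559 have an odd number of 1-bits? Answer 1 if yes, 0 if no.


0b101100000011111 has 8 ones => parity 0

0


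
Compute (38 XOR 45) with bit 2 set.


Step 1: 38 ^ 45 = 11
Step 2: 11 | (1 << 2) = 11 | 4 = 15

15


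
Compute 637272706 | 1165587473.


0b100101111111000000001010000010 | 0b1000101011110010111010000010001 = 0b1100101111111010111011010010011 = 1711109779

1711109779


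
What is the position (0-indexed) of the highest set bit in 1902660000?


0b1110001011010000100100110100000. Highest set bit at position 30

30


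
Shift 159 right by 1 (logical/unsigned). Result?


0b10011111 >> 1 = 0b1001111 = 79

79


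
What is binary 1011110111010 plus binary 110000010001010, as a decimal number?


1011110111010 + 110000010001010 = 111100001000100 = 30788

30788


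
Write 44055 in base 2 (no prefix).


44055 = 1010110000010111 in binary

1010110000010111


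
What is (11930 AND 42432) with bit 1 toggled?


Step 1: 11930 & 42432 = 9344
Step 2: 9344 ^ (1 << 1) = 9344 ^ 2 = 9346

9346


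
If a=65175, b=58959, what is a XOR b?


65175 ^ 58959 = 6360

6360


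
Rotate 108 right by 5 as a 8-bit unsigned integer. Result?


Rotate 0b1101100 right by 5 (8-bit) = 0b1100011 = 99

99


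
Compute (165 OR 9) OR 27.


Step 1: 165 | 9 = 173
Step 2: 173 | 27 = 191

191


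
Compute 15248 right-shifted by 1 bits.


0b11101110010000 >> 1 = 0b1110111001000 = 7624

7624


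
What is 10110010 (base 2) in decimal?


10110010 in decimal = 178

178


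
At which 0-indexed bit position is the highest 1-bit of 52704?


0b1100110111100000. Highest set bit at position 15

15


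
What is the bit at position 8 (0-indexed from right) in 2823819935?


0b10101000010100000001001010011111, position 8 = 0

0


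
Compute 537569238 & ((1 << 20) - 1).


537569238 & 1048575 = 698326

698326


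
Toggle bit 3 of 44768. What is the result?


44768 ^ (1 << 3) = 44768 ^ 8 = 44776

44776


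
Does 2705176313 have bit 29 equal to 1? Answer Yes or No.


0b10100001001111011011011011111001, bit 29 = 1. Yes

Yes


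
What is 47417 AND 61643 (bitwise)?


0b1011100100111001 & 0b1111000011001011 = 0b1011000000001001 = 45065

45065


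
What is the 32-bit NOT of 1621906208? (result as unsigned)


~0b1100000101011000101001100100000 = 0b10011111010100111010110011011111 = 2673061087 (32-bit unsigned)

2673061087


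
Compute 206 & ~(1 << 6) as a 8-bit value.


206 & ~(1 << 6) = 142

142


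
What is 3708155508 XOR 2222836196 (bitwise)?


0b11011101000001011111011001110100 ^ 0b10000100011111011100100111100100 = 0b1011001011110000011111110010000 = 1501052816

1501052816


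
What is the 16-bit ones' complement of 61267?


61267 ^ 65535 = 4268

4268


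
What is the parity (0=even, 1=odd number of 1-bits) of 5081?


0b1001111011001 has 8 ones => parity 0

0


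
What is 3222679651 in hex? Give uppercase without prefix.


3222679651 = C0163063 hex

C0163063


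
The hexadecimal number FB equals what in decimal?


FB hex = 251 decimal

251


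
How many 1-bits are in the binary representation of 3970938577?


0b11101100101011111011011011010001 has 20 set bits

20


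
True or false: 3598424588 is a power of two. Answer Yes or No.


0b11010110011110111001101000001100. Multiple bits set => No

No


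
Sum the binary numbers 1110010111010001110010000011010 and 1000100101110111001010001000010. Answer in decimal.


1110010111010001110010000011010 + 1000100101110111001010001000010 = 10110111101001000111100001011100 = 3081009244

3081009244


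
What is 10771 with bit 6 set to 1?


10771 | (1 << 6) = 10771 | 64 = 10835

10835


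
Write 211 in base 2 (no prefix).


211 = 11010011 in binary

11010011


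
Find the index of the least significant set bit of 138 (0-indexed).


0b10001010. Lowest set bit at position 1

1


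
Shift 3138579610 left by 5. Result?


0b10111011000100101110110010011010 << 5 = 0b1011101100010010111011001001101000000 = 100434547520

100434547520


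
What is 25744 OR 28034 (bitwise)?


0b110010010010000 | 0b110110110000010 = 0b110110110010010 = 28050

28050


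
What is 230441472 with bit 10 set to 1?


230441472 | (1 << 10) = 230441472 | 1024 = 230442496

230442496


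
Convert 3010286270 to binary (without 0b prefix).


3010286270 = 10110011011011010101001010111110 in binary

10110011011011010101001010111110


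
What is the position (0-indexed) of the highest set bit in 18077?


0b100011010011101. Highest set bit at position 14

14


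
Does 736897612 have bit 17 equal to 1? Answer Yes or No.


0b101011111011000010101001001100, bit 17 = 0. No

No


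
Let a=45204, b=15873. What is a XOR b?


45204 ^ 15873 = 36501

36501


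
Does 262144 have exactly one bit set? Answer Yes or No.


0b1000000000000000000. Only one bit set => Yes

Yes


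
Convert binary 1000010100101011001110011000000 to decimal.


1000010100101011001110011000000 in decimal = 1117101248

1117101248


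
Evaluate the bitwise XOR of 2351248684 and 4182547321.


0b10001100001001010011010100101100 ^ 0b11111001010011001001101101111001 = 0b1110101011010011010111001010101 = 1969860181

1969860181


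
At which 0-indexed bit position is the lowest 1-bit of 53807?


0b1101001000101111. Lowest set bit at position 0

0


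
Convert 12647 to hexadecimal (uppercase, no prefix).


12647 = 3167 hex

3167


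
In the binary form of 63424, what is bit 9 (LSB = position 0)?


0b1111011111000000, position 9 = 1

1


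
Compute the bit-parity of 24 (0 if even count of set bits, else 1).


0b11000 has 2 ones => parity 0

0


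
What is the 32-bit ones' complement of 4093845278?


4093845278 ^ 4294967295 = 201122017

201122017


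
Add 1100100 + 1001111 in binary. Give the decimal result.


1100100 + 1001111 = 10110011 = 179

179


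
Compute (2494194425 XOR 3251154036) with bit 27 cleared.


Step 1: 2494194425 ^ 3251154036 = 1432538765
Step 2: 1432538765 & ~(1 << 27) = 1432538765

1432538765


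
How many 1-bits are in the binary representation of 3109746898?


0b10111001010110101111100011010010 has 18 set bits

18


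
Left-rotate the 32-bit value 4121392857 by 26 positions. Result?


Rotate 0b11110101101001110111011011011001 left by 26 (32-bit) = 0b1100111110101101001110111011011 = 1742118363

1742118363


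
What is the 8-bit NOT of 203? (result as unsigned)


~0b11001011 = 0b110100 = 52 (8-bit unsigned)

52


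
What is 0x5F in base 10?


5F hex = 95 decimal

95


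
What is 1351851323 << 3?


0b1010000100100111001110100111011 << 3 = 0b1010000100100111001110100111011000 = 10814810584

10814810584


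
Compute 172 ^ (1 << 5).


172 ^ (1 << 5) = 172 ^ 32 = 140

140


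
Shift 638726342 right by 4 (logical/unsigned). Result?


0b100110000100100011000011000110 >> 4 = 0b10011000010010001100001100 = 39920396

39920396


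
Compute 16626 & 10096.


0b100000011110010 & 0b10011101110000 = 0b1110000 = 112

112


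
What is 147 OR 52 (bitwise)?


0b10010011 | 0b110100 = 0b10110111 = 183

183


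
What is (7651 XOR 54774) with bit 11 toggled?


Step 1: 7651 ^ 54774 = 51221
Step 2: 51221 ^ (1 << 11) = 51221 ^ 2048 = 49173

49173


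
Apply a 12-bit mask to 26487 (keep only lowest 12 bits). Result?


26487 & 4095 = 1911

1911


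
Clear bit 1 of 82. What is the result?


82 & ~(1 << 1) = 80

80


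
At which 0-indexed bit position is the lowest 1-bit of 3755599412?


0b11011111110110011110011000110100. Lowest set bit at position 2

2


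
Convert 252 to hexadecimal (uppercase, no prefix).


252 = FC hex

FC


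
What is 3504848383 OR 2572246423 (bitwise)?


0b11010000111001111011110111111111 | 0b10011001010100010101110110010111 = 0b11011001111101111111110111111111 = 3656908287

3656908287


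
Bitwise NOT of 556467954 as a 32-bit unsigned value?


~0b100001001010110000011011110010 = 0b11011110110101001111100100001101 = 3738499341 (32-bit unsigned)

3738499341


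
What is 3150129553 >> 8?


0b10111011110000110010100110010001 >> 8 = 0b101110111100001100101001 = 12305193

12305193


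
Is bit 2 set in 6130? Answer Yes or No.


0b1011111110010, bit 2 = 0. No

No


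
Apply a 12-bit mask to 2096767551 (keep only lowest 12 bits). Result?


2096767551 & 4095 = 575

575


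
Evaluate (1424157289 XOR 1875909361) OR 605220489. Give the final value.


Step 1: 1424157289 ^ 1875909361 = 993194136
Step 2: 993194136 | 605220489 = 1060306585

1060306585


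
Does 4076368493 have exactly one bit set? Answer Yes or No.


0b11110010111110000111001001101101. Multiple bits set => No

No


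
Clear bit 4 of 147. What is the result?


147 & ~(1 << 4) = 131

131


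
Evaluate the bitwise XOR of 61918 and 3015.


0b1111000111011110 ^ 0b101111000111 = 0b1111101000011001 = 64025

64025


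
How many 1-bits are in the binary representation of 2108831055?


0b1111101101100100011010101001111 has 19 set bits

19


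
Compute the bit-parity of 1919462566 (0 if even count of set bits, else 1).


0b1110010011010001010110010100110 has 15 ones => parity 1

1


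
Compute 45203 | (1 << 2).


45203 | (1 << 2) = 45203 | 4 = 45207

45207


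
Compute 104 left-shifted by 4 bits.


0b1101000 << 4 = 0b11010000000 = 1664

1664


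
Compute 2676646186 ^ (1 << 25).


2676646186 ^ (1 << 25) = 2676646186 ^ 33554432 = 2643091754

2643091754


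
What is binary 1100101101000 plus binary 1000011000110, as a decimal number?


1100101101000 + 1000011000110 = 10101000101110 = 10798

10798


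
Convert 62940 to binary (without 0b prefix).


62940 = 1111010111011100 in binary

1111010111011100


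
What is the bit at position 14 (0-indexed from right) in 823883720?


0b110001000110110111011111001000, position 14 = 1

1


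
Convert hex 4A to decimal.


4A hex = 74 decimal

74


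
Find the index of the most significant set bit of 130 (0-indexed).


0b10000010. Highest set bit at position 7

7


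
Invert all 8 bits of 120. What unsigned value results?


120 ^ 255 = 135

135


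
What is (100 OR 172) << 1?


Step 1: 100 | 172 = 236
Step 2: 236 << 1 = 472

472


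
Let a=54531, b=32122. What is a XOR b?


54531 ^ 32122 = 43129

43129


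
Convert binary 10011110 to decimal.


10011110 in decimal = 158

158


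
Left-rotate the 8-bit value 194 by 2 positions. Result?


Rotate 0b11000010 left by 2 (8-bit) = 0b1011 = 11

11


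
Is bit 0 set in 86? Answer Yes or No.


0b1010110, bit 0 = 0. No

No


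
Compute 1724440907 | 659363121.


0b1100110110010001110000101001011 | 0b100111010011010001010100110001 = 0b1100111110011011111010101111011 = 1741550971

1741550971


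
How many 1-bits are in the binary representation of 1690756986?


0b1100100110001101110011101111010 has 18 set bits

18


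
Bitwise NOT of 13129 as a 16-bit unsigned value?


~0b11001101001001 = 0b1100110010110110 = 52406 (16-bit unsigned)

52406


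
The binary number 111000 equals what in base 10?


111000 in decimal = 56

56


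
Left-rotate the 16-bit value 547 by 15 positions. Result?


Rotate 0b1000100011 left by 15 (16-bit) = 0b1000000100010001 = 33041

33041


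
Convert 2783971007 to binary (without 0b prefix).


2783971007 = 10100101111100000000011010111111 in binary

10100101111100000000011010111111


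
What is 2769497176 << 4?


0b10100101000100110010110001011000 << 4 = 0b101001010001001100101100010110000000 = 44311954816

44311954816


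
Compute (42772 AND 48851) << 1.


Step 1: 42772 & 48851 = 42512
Step 2: 42512 << 1 = 85024

85024


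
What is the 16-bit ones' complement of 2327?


2327 ^ 65535 = 63208

63208


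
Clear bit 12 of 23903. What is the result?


23903 & ~(1 << 12) = 19807

19807


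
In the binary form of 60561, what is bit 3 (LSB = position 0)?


0b1110110010010001, position 3 = 0

0


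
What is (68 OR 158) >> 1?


Step 1: 68 | 158 = 222
Step 2: 222 >> 1 = 111

111


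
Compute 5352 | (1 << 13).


5352 | (1 << 13) = 5352 | 8192 = 13544

13544


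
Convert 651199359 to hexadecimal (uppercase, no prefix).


651199359 = 26D0837F hex

26D0837F


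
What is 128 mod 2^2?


128 & 3 = 0

0


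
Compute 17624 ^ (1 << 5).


17624 ^ (1 << 5) = 17624 ^ 32 = 17656

17656


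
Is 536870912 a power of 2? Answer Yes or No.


0b100000000000000000000000000000. Only one bit set => Yes

Yes


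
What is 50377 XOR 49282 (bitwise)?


0b1100010011001001 ^ 0b1100000010000010 = 0b10001001011 = 1099

1099


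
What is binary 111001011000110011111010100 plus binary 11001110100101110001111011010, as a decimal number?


111001011000110011111010100 + 11001110100101110001111011010 = 100000111111110100101110101110 = 553601966

553601966


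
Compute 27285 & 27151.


0b110101010010101 & 0b110101000001111 = 0b110101000000101 = 27141

27141


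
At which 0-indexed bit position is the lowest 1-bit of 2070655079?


0b1111011011010111011000001100111. Lowest set bit at position 0

0


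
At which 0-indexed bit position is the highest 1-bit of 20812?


0b101000101001100. Highest set bit at position 14

14


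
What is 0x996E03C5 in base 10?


996E03C5 hex = 2574123973 decimal

2574123973


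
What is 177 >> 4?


0b10110001 >> 4 = 0b1011 = 11

11


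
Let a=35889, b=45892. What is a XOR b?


35889 ^ 45892 = 16245

16245


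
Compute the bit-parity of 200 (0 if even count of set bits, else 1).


0b11001000 has 3 ones => parity 1

1


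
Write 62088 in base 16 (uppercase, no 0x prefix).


62088 = F288 hex

F288


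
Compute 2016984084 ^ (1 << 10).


2016984084 ^ (1 << 10) = 2016984084 ^ 1024 = 2016983060

2016983060


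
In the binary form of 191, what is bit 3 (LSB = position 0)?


0b10111111, position 3 = 1

1


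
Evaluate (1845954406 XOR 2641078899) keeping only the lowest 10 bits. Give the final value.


Step 1: 1845954406 ^ 2641078899 = 4083985685
Step 2: 4083985685 & 1023 = 277

277


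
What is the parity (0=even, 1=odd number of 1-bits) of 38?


0b100110 has 3 ones => parity 1

1


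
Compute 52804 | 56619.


0b1100111001000100 | 0b1101110100101011 = 0b1101111101101111 = 57199

57199


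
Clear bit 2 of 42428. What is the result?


42428 & ~(1 << 2) = 42424

42424


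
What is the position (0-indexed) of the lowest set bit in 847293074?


0b110010100000001010101010010010. Lowest set bit at position 1

1


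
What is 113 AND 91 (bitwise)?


0b1110001 & 0b1011011 = 0b1010001 = 81

81


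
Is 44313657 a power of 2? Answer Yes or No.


0b10101001000010110000111001. Multiple bits set => No

No


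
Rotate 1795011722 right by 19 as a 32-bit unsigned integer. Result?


Rotate 0b1101010111111011011010010001010 right by 19 (32-bit) = 0b10110110100100010100110101011111 = 3062975839

3062975839


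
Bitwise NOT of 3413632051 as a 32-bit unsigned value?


~0b11001011011101111110010000110011 = 0b110100100010000001101111001100 = 881335244 (32-bit unsigned)

881335244


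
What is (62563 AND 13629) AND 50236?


Step 1: 62563 & 13629 = 13345
Step 2: 13345 & 50236 = 1056

1056


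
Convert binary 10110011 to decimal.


10110011 in decimal = 179

179


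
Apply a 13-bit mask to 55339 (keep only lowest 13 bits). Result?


55339 & 8191 = 6187

6187


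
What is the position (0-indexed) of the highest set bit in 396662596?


0b10111101001001001011101000100. Highest set bit at position 28

28


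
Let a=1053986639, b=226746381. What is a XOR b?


1053986639 ^ 226746381 = 860974914

860974914


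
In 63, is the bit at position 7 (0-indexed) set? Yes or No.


0b111111, bit 7 = 0. No

No


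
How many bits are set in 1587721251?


0b1011110101000101011010000100011 has 15 set bits

15


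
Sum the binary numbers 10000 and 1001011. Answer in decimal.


10000 + 1001011 = 1011011 = 91

91


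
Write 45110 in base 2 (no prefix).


45110 = 1011000000110110 in binary

1011000000110110


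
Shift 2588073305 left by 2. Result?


0b10011010010000101101110101011001 << 2 = 0b1001101001000010110111010101100100 = 10352293220

10352293220


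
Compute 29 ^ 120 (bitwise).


0b11101 ^ 0b1111000 = 0b1100101 = 101

101


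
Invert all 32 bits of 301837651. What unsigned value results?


301837651 ^ 4294967295 = 3993129644

3993129644


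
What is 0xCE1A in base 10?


CE1A hex = 52762 decimal

52762


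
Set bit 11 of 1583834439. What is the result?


1583834439 | (1 << 11) = 1583834439 | 2048 = 1583836487

1583836487


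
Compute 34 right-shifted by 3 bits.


0b100010 >> 3 = 0b100 = 4

4


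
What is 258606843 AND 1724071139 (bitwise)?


0b1111011010100000011011111011 & 0b1100110110000110011110011100011 = 0b110010000100000010011100011 = 104989923

104989923


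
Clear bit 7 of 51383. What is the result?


51383 & ~(1 << 7) = 51255

51255


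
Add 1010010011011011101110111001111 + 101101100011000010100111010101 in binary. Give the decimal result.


1010010011011011101110111001111 + 101101100011000010100111010101 = 1111111111110100000011110100100 = 2147092388

2147092388


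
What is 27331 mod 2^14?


27331 & 16383 = 10947

10947


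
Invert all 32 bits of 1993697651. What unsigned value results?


1993697651 ^ 4294967295 = 2301269644

2301269644


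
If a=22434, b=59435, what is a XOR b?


22434 ^ 59435 = 49033

49033


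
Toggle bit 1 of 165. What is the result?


165 ^ (1 << 1) = 165 ^ 2 = 167

167


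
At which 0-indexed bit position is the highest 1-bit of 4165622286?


0b11111000010010100101101000001110. Highest set bit at position 31

31


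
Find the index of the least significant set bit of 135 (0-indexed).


0b10000111. Lowest set bit at position 0

0


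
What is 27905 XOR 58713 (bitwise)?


0b110110100000001 ^ 0b1110010101011001 = 0b1000100001011000 = 34904

34904


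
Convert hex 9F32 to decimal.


9F32 hex = 40754 decimal

40754


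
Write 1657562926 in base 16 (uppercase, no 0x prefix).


1657562926 = 62CC672E hex

62CC672E


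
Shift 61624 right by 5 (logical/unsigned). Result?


0b1111000010111000 >> 5 = 0b11110000101 = 1925

1925


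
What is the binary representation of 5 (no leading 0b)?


5 = 101 in binary

101


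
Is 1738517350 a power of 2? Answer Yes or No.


0b1100111100111111010101101100110. Multiple bits set => No

No


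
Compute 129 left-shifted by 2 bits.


0b10000001 << 2 = 0b1000000100 = 516

516


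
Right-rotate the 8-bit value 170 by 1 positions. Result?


Rotate 0b10101010 right by 1 (8-bit) = 0b1010101 = 85

85


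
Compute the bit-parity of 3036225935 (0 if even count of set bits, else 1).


0b10110100111110010010000110001111 has 17 ones => parity 1

1


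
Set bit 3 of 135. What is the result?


135 | (1 << 3) = 135 | 8 = 143

143


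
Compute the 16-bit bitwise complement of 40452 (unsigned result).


~0b1001111000000100 = 0b110000111111011 = 25083 (16-bit unsigned)

25083


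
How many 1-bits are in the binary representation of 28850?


0b111000010110010 has 7 set bits

7


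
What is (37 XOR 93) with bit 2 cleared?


Step 1: 37 ^ 93 = 120
Step 2: 120 & ~(1 << 2) = 120

120


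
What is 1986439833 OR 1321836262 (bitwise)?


0b1110110011001101010101010011001 | 0b1001110110010011001111011100110 = 0b1111110111011111011111011111111 = 2129641215

2129641215


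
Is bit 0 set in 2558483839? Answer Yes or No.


0b10011000011111110101110101111111, bit 0 = 1. Yes

Yes


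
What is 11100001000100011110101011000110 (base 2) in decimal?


11100001000100011110101011000110 in decimal = 3776047814

3776047814


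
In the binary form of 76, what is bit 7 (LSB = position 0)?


0b1001100, position 7 = 0

0


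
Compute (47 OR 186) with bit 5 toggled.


Step 1: 47 | 186 = 191
Step 2: 191 ^ (1 << 5) = 191 ^ 32 = 159

159


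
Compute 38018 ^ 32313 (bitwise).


0b1001010010000010 ^ 0b111111000111001 = 0b1110101010111011 = 60091

60091


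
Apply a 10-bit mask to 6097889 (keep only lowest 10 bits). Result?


6097889 & 1023 = 993

993


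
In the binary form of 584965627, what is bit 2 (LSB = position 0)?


0b100010110111011101110111111011, position 2 = 0

0


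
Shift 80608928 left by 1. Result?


0b100110011011111111010100000 << 1 = 0b1001100110111111110101000000 = 161217856

161217856


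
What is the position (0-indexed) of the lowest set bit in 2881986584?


0b10101011110001111010000000011000. Lowest set bit at position 3

3


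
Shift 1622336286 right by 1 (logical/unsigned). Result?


0b1100000101100101110001100011110 >> 1 = 0b110000010110010111000110001111 = 811168143

811168143


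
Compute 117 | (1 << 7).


117 | (1 << 7) = 117 | 128 = 245

245


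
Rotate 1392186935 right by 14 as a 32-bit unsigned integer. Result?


Rotate 0b1010010111110110001011000110111 right by 14 (32-bit) = 0b1011000110111010100101111101100 = 1490897900

1490897900


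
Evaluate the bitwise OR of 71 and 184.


0b1000111 | 0b10111000 = 0b11111111 = 255

255


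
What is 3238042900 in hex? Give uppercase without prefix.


3238042900 = C1009D14 hex

C1009D14


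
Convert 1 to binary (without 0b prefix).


1 = 1 in binary

1


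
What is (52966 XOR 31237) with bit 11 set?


Step 1: 52966 ^ 31237 = 46307
Step 2: 46307 | (1 << 11) = 46307 | 2048 = 48355

48355


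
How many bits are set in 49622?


0b1100000111010110 has 8 set bits

8


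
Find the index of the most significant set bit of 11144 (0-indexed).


0b10101110001000. Highest set bit at position 13

13


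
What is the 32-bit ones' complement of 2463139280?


2463139280 ^ 4294967295 = 1831828015

1831828015


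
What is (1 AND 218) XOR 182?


Step 1: 1 & 218 = 0
Step 2: 0 ^ 182 = 182

182


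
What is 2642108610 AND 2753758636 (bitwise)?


0b10011101011110110110000011000010 & 0b10100100001000110000010110101100 = 0b10000100001000110000000010000000 = 2216886400

2216886400


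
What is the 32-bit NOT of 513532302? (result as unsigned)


~0b11110100110111110000110001110 = 0b11100001011001000001111001110001 = 3781434993 (32-bit unsigned)

3781434993


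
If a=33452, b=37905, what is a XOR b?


33452 ^ 37905 = 5821

5821


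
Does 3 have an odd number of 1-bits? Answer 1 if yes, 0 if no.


0b11 has 2 ones => parity 0

0


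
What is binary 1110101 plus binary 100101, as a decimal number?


1110101 + 100101 = 10011010 = 154

154


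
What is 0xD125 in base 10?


D125 hex = 53541 decimal

53541


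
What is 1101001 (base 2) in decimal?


1101001 in decimal = 105

105


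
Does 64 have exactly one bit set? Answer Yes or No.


0b1000000. Only one bit set => Yes

Yes


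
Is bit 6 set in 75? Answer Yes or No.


0b1001011, bit 6 = 1. Yes

Yes


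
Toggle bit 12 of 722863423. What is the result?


722863423 ^ (1 << 12) = 722863423 ^ 4096 = 722867519

722867519


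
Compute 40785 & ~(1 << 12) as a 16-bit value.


40785 & ~(1 << 12) = 36689

36689


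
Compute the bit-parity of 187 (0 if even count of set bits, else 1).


0b10111011 has 6 ones => parity 0

0


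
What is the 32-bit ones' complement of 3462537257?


3462537257 ^ 4294967295 = 832430038

832430038


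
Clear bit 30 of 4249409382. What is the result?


4249409382 & ~(1 << 30) = 3175667558

3175667558


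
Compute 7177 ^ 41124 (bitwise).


0b1110000001001 ^ 0b1010000010100100 = 0b1011110010101101 = 48301

48301


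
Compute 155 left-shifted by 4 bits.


0b10011011 << 4 = 0b100110110000 = 2480

2480


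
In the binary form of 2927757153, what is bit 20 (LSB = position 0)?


0b10101110100000100000011101100001, position 20 = 0

0


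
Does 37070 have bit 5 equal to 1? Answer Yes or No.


0b1001000011001110, bit 5 = 0. No

No


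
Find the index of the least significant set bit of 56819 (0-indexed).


0b1101110111110011. Lowest set bit at position 0

0


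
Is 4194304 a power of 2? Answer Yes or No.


0b10000000000000000000000. Only one bit set => Yes

Yes


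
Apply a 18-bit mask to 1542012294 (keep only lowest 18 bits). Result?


1542012294 & 262143 = 81286

81286


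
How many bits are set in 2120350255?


0b1111110011000011111101000101111 has 20 set bits

20


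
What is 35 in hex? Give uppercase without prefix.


35 = 23 hex

23


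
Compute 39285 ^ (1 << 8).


39285 ^ (1 << 8) = 39285 ^ 256 = 39029

39029


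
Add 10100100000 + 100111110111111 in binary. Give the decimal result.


10100100000 + 100111110111111 = 101010011011111 = 21727

21727


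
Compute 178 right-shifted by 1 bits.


0b10110010 >> 1 = 0b1011001 = 89

89


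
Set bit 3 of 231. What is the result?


231 | (1 << 3) = 231 | 8 = 239

239


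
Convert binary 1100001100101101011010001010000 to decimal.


1100001100101101011010001010000 in decimal = 1637266512

1637266512


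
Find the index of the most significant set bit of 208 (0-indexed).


0b11010000. Highest set bit at position 7

7


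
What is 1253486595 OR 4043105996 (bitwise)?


0b1001010101101101011000000000011 | 0b11110000111111001110011011001100 = 0b11111010111111101111011011001111 = 4211013327

4211013327


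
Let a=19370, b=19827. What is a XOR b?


19370 ^ 19827 = 1753

1753


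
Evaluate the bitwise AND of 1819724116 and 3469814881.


0b1101100011101101100100101010100 & 0b11001110110100010010110001100001 = 0b1001100010100000000100001000000 = 1280313408

1280313408


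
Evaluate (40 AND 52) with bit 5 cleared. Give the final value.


Step 1: 40 & 52 = 32
Step 2: 32 & ~(1 << 5) = 0

0


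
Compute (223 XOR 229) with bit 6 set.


Step 1: 223 ^ 229 = 58
Step 2: 58 | (1 << 6) = 58 | 64 = 122

122


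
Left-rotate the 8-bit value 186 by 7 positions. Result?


Rotate 0b10111010 left by 7 (8-bit) = 0b1011101 = 93

93


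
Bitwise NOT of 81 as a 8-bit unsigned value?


~0b1010001 = 0b10101110 = 174 (8-bit unsigned)

174


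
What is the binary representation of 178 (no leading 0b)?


178 = 10110010 in binary

10110010


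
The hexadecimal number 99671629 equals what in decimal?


99671629 hex = 2573669929 decimal

2573669929


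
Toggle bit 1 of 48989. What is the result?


48989 ^ (1 << 1) = 48989 ^ 2 = 48991

48991


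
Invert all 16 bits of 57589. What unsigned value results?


57589 ^ 65535 = 7946

7946


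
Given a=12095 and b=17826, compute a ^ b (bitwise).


12095 ^ 17826 = 27293

27293


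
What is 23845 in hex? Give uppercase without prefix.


23845 = 5D25 hex

5D25


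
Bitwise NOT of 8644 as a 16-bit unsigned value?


~0b10000111000100 = 0b1101111000111011 = 56891 (16-bit unsigned)

56891


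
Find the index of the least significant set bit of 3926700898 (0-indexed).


0b11101010000011001011001101100010. Lowest set bit at position 1

1


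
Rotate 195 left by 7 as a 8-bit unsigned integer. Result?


Rotate 0b11000011 left by 7 (8-bit) = 0b11100001 = 225

225


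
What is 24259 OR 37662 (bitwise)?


0b101111011000011 | 0b1001001100011110 = 0b1101111111011111 = 57311

57311


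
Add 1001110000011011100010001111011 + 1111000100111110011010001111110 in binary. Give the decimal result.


1001110000011011100010001111011 + 1111000100111110011010001111110 = 11000110101011001111100011111001 = 3333224697

3333224697


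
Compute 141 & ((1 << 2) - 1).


141 & 3 = 1

1


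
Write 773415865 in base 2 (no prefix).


773415865 = 101110000110010110001110111001 in binary

101110000110010110001110111001


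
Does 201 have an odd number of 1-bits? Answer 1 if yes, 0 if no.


0b11001001 has 4 ones => parity 0

0


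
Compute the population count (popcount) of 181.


0b10110101 has 5 set bits

5


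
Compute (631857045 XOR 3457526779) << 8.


Step 1: 631857045 ^ 3457526779 = 3955029102
Step 2: 3955029102 << 8 = 1012487450112

1012487450112


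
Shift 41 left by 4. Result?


0b101001 << 4 = 0b1010010000 = 656

656


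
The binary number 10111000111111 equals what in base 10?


10111000111111 in decimal = 11839

11839


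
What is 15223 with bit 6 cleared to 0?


15223 & ~(1 << 6) = 15159

15159


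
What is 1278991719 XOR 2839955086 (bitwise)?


0b1001100001110111101110101100111 ^ 0b10101001010001100100011010001110 = 0b11100101011111011001101111101001 = 3850214377

3850214377


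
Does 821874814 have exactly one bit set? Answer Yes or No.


0b110000111111001101000001111110. Multiple bits set => No

No


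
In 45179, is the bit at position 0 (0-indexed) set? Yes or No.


0b1011000001111011, bit 0 = 1. Yes

Yes


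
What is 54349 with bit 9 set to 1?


54349 | (1 << 9) = 54349 | 512 = 54861

54861


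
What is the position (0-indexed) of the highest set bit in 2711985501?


0b10100001101001011001110101011101. Highest set bit at position 31

31


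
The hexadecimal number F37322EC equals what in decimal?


F37322EC hex = 4084409068 decimal

4084409068


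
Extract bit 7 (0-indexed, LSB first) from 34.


0b100010, position 7 = 0

0


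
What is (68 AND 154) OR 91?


Step 1: 68 & 154 = 0
Step 2: 0 | 91 = 91

91


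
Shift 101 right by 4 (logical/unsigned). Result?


0b1100101 >> 4 = 0b110 = 6

6


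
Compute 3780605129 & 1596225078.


0b11100001010101110111010011001001 & 0b1011111001001000111011000110110 = 0b1000001000001000111010000000000 = 1090810880

1090810880


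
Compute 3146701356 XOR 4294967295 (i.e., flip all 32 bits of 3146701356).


3146701356 ^ 4294967295 = 1148265939

1148265939


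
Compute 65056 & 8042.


0b1111111000100000 & 0b1111101101010 = 0b1111000100000 = 7712

7712


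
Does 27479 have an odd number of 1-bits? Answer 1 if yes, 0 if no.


0b110101101010111 has 10 ones => parity 0

0


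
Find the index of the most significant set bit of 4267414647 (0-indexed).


0b11111110010110111001010001110111. Highest set bit at position 31

31


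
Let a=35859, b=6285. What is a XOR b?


35859 ^ 6285 = 38046

38046


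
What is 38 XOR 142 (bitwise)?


0b100110 ^ 0b10001110 = 0b10101000 = 168

168


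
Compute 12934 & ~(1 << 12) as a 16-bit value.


12934 & ~(1 << 12) = 8838

8838


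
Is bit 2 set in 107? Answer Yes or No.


0b1101011, bit 2 = 0. No

No


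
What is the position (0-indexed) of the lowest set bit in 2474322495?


0b10010011011110110010101000111111. Lowest set bit at position 0

0


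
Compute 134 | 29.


0b10000110 | 0b11101 = 0b10011111 = 159

159


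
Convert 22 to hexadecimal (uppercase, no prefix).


22 = 16 hex

16


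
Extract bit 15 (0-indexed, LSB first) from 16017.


0b11111010010001, position 15 = 0

0


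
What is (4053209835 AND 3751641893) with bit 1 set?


Step 1: 4053209835 & 3751641893 = 3516203553
Step 2: 3516203553 | (1 << 1) = 3516203553 | 2 = 3516203555

3516203555


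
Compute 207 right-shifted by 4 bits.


0b11001111 >> 4 = 0b1100 = 12

12


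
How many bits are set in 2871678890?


0b10101011001010100101011110101010 has 17 set bits

17


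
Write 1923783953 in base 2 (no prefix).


1923783953 = 1110010101010101001110100010001 in binary

1110010101010101001110100010001


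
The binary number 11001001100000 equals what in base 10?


11001001100000 in decimal = 12896

12896


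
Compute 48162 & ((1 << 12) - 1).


48162 & 4095 = 3106

3106


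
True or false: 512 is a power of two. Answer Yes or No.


0b1000000000. Only one bit set => Yes

Yes


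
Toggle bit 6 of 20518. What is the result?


20518 ^ (1 << 6) = 20518 ^ 64 = 20582

20582


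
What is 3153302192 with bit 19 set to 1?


3153302192 | (1 << 19) = 3153302192 | 524288 = 3153826480

3153826480


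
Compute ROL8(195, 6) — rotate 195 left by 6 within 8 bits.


Rotate 0b11000011 left by 6 (8-bit) = 0b11110000 = 240

240


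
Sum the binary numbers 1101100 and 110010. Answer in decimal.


1101100 + 110010 = 10011110 = 158

158


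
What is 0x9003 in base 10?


9003 hex = 36867 decimal

36867


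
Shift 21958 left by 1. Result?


0b101010111000110 << 1 = 0b1010101110001100 = 43916

43916


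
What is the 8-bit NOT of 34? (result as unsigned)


~0b100010 = 0b11011101 = 221 (8-bit unsigned)

221


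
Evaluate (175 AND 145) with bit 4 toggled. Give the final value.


Step 1: 175 & 145 = 129
Step 2: 129 ^ (1 << 4) = 129 ^ 16 = 145

145


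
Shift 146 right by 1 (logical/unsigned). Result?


0b10010010 >> 1 = 0b1001001 = 73

73


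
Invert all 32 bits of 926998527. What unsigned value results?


926998527 ^ 4294967295 = 3367968768

3367968768


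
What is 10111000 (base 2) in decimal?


10111000 in decimal = 184

184


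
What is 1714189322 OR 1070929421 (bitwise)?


0b1100110001011000111010000001010 | 0b111111110101010001011000001101 = 0b1111111111111010111011000001111 = 2147317263

2147317263
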